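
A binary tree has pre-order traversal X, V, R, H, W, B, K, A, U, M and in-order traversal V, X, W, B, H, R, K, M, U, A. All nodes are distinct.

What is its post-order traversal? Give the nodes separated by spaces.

V B W H M U A K R X

The first element of pre-order is the root; it splits in-order into left and right subtrees.
Root X: left subtree has 1 node {V}, right has 8 {W, B, H, R, K, M, U, A}.
  Root R: left subtree has 3 nodes {W, B, H}, right has 4 {K, M, U, A}.
    Root H: left subtree has 2 nodes {W, B}, right has 0 { }.
      Root W: left subtree has 0 nodes { }, right has 1 {B}.
    Root K: left subtree has 0 nodes { }, right has 3 {M, U, A}.
      Root A: left subtree has 2 nodes {M, U}, right has 0 { }.
        Root U: left subtree has 1 node {M}, right has 0 { }.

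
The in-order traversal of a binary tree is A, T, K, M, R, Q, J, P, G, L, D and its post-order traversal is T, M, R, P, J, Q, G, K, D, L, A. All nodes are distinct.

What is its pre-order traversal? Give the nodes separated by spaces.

A L K T G Q R M J P D

The last element of post-order is the root; it splits in-order into left and right subtrees.
Root A: left subtree has 0 nodes { }, right has 10 {T, K, M, R, Q, J, P, G, L, D}.
  Root L: left subtree has 8 nodes {T, K, M, R, Q, J, P, G}, right has 1 {D}.
    Root K: left subtree has 1 node {T}, right has 6 {M, R, Q, J, P, G}.
      Root G: left subtree has 5 nodes {M, R, Q, J, P}, right has 0 { }.
        Root Q: left subtree has 2 nodes {M, R}, right has 2 {J, P}.
          Root R: left subtree has 1 node {M}, right has 0 { }.
          Root J: left subtree has 0 nodes { }, right has 1 {P}.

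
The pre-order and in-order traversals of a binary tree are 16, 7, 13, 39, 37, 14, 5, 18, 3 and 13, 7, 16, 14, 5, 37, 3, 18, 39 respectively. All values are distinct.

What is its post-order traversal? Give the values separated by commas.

13, 7, 5, 14, 3, 18, 37, 39, 16

The first element of pre-order is the root; it splits in-order into left and right subtrees.
Root 16: left subtree has 2 nodes {13, 7}, right has 6 {14, 5, 37, 3, 18, 39}.
  Root 7: left subtree has 1 node {13}, right has 0 { }.
  Root 39: left subtree has 5 nodes {14, 5, 37, 3, 18}, right has 0 { }.
    Root 37: left subtree has 2 nodes {14, 5}, right has 2 {3, 18}.
      Root 14: left subtree has 0 nodes { }, right has 1 {5}.
      Root 18: left subtree has 1 node {3}, right has 0 { }.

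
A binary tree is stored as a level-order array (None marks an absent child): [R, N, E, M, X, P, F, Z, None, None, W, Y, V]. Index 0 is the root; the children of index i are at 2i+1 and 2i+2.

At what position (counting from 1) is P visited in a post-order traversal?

Post-order visits the left subtree, then the right subtree, then the node.
At R: go left to N.
  At N: go left to M.
    At M: go left to Z.
      Z is a leaf — visit Z.
    At M: no right child.
    Visit M.
  At N: go right to X.
    At X: no left child.
    At X: go right to W.
      W is a leaf — visit W.
    Visit X.
  Visit N.
At R: go right to E.
  At E: go left to P.
    At P: go left to Y.
      Y is a leaf — visit Y.
    At P: go right to V.
      V is a leaf — visit V.
    Visit P.
  At E: go right to F.
    F is a leaf — visit F.
  Visit E.
Visit R.
Full post-order sequence: Z, M, W, X, N, Y, V, P, F, E, R.

8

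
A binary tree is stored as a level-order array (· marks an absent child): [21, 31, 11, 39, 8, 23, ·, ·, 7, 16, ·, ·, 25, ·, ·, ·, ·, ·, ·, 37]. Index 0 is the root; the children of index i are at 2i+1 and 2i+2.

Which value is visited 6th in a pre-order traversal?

Pre-order visits the node, then its left subtree, then its right subtree.
Visit 21.
At 21: go left to 31.
  Visit 31.
  At 31: go left to 39.
    Visit 39.
    At 39: no left child.
    At 39: go right to 7.
      7 is a leaf — visit 7.
  At 31: go right to 8.
    Visit 8.
    At 8: go left to 16.
      Visit 16.
      At 16: go left to 37.
        37 is a leaf — visit 37.
      At 16: no right child.
    At 8: no right child.
At 21: go right to 11.
  Visit 11.
  At 11: go left to 23.
    Visit 23.
    At 23: no left child.
    At 23: go right to 25.
      25 is a leaf — visit 25.
  At 11: no right child.
Full pre-order sequence: 21, 31, 39, 7, 8, 16, 37, 11, 23, 25.

16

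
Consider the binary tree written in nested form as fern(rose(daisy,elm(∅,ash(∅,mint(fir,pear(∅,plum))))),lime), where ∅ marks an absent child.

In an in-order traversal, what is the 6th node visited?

mint

In-order visits the left subtree, then the node, then the right subtree.
At fern: go left to rose.
  At rose: go left to daisy.
    daisy is a leaf — visit daisy.
  Visit rose.
  At rose: go right to elm.
    At elm: no left child.
    Visit elm.
    At elm: go right to ash.
      At ash: no left child.
      Visit ash.
      At ash: go right to mint.
        At mint: go left to fir.
          fir is a leaf — visit fir.
        Visit mint.
        At mint: go right to pear.
          At pear: no left child.
          Visit pear.
          At pear: go right to plum.
            plum is a leaf — visit plum.
Visit fern.
At fern: go right to lime.
  lime is a leaf — visit lime.
Full in-order sequence: daisy, rose, elm, ash, fir, mint, pear, plum, fern, lime.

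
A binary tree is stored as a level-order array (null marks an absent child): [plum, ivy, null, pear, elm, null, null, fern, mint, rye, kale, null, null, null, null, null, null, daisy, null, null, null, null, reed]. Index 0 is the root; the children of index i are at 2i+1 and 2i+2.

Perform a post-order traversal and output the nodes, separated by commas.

Post-order visits the left subtree, then the right subtree, then the node.
At plum: go left to ivy.
  At ivy: go left to pear.
    At pear: go left to fern.
      fern is a leaf — visit fern.
    At pear: go right to mint.
      At mint: go left to daisy.
        daisy is a leaf — visit daisy.
      At mint: no right child.
      Visit mint.
    Visit pear.
  At ivy: go right to elm.
    At elm: go left to rye.
      rye is a leaf — visit rye.
    At elm: go right to kale.
      At kale: no left child.
      At kale: go right to reed.
        reed is a leaf — visit reed.
      Visit kale.
    Visit elm.
  Visit ivy.
At plum: no right child.
Visit plum.

fern, daisy, mint, pear, rye, reed, kale, elm, ivy, plum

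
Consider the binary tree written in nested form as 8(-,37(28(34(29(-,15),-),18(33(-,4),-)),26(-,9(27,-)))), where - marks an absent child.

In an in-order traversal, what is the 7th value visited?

In-order visits the left subtree, then the node, then the right subtree.
At 8: no left child.
Visit 8.
At 8: go right to 37.
  At 37: go left to 28.
    At 28: go left to 34.
      At 34: go left to 29.
        At 29: no left child.
        Visit 29.
        At 29: go right to 15.
          15 is a leaf — visit 15.
      Visit 34.
      At 34: no right child.
    Visit 28.
    At 28: go right to 18.
      At 18: go left to 33.
        At 33: no left child.
        Visit 33.
        At 33: go right to 4.
          4 is a leaf — visit 4.
      Visit 18.
      At 18: no right child.
  Visit 37.
  At 37: go right to 26.
    At 26: no left child.
    Visit 26.
    At 26: go right to 9.
      At 9: go left to 27.
        27 is a leaf — visit 27.
      Visit 9.
      At 9: no right child.
Full in-order sequence: 8, 29, 15, 34, 28, 33, 4, 18, 37, 26, 27, 9.

4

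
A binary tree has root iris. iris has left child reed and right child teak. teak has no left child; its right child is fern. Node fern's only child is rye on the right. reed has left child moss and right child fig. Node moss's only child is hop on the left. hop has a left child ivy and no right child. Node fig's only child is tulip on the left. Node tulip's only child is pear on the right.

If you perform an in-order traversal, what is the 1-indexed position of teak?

9

In-order visits the left subtree, then the node, then the right subtree.
At iris: go left to reed.
  At reed: go left to moss.
    At moss: go left to hop.
      At hop: go left to ivy.
        ivy is a leaf — visit ivy.
      Visit hop.
      At hop: no right child.
    Visit moss.
    At moss: no right child.
  Visit reed.
  At reed: go right to fig.
    At fig: go left to tulip.
      At tulip: no left child.
      Visit tulip.
      At tulip: go right to pear.
        pear is a leaf — visit pear.
    Visit fig.
    At fig: no right child.
Visit iris.
At iris: go right to teak.
  At teak: no left child.
  Visit teak.
  At teak: go right to fern.
    At fern: no left child.
    Visit fern.
    At fern: go right to rye.
      rye is a leaf — visit rye.
Full in-order sequence: ivy, hop, moss, reed, tulip, pear, fig, iris, teak, fern, rye.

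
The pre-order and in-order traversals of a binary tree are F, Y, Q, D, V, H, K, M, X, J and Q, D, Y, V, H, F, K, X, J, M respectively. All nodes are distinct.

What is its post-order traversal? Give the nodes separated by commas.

The first element of pre-order is the root; it splits in-order into left and right subtrees.
Root F: left subtree has 5 nodes {Q, D, Y, V, H}, right has 4 {K, X, J, M}.
  Root Y: left subtree has 2 nodes {Q, D}, right has 2 {V, H}.
    Root Q: left subtree has 0 nodes { }, right has 1 {D}.
    Root V: left subtree has 0 nodes { }, right has 1 {H}.
  Root K: left subtree has 0 nodes { }, right has 3 {X, J, M}.
    Root M: left subtree has 2 nodes {X, J}, right has 0 { }.
      Root X: left subtree has 0 nodes { }, right has 1 {J}.

D, Q, H, V, Y, J, X, M, K, F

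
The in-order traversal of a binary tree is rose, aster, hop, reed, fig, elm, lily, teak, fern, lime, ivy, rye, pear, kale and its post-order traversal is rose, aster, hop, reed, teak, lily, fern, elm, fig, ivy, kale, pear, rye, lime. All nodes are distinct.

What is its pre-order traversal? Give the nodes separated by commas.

lime, fig, reed, hop, aster, rose, elm, fern, lily, teak, rye, ivy, pear, kale

The last element of post-order is the root; it splits in-order into left and right subtrees.
Root lime: left subtree has 9 nodes {rose, aster, hop, reed, fig, elm, lily, teak, fern}, right has 4 {ivy, rye, pear, kale}.
  Root fig: left subtree has 4 nodes {rose, aster, hop, reed}, right has 4 {elm, lily, teak, fern}.
    Root reed: left subtree has 3 nodes {rose, aster, hop}, right has 0 { }.
      Root hop: left subtree has 2 nodes {rose, aster}, right has 0 { }.
        Root aster: left subtree has 1 node {rose}, right has 0 { }.
    Root elm: left subtree has 0 nodes { }, right has 3 {lily, teak, fern}.
      Root fern: left subtree has 2 nodes {lily, teak}, right has 0 { }.
        Root lily: left subtree has 0 nodes { }, right has 1 {teak}.
  Root rye: left subtree has 1 node {ivy}, right has 2 {pear, kale}.
    Root pear: left subtree has 0 nodes { }, right has 1 {kale}.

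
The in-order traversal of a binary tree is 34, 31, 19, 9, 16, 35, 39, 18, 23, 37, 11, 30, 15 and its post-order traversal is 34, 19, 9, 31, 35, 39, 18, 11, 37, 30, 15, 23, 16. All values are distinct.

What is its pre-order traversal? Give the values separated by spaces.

The last element of post-order is the root; it splits in-order into left and right subtrees.
Root 16: left subtree has 4 nodes {34, 31, 19, 9}, right has 8 {35, 39, 18, 23, 37, 11, 30, 15}.
  Root 31: left subtree has 1 node {34}, right has 2 {19, 9}.
    Root 9: left subtree has 1 node {19}, right has 0 { }.
  Root 23: left subtree has 3 nodes {35, 39, 18}, right has 4 {37, 11, 30, 15}.
    Root 18: left subtree has 2 nodes {35, 39}, right has 0 { }.
      Root 39: left subtree has 1 node {35}, right has 0 { }.
    Root 15: left subtree has 3 nodes {37, 11, 30}, right has 0 { }.
      Root 30: left subtree has 2 nodes {37, 11}, right has 0 { }.
        Root 37: left subtree has 0 nodes { }, right has 1 {11}.

16 31 34 9 19 23 18 39 35 15 30 37 11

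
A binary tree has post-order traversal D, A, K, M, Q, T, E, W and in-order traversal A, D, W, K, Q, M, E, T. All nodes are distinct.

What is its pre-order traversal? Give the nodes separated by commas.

W, A, D, E, Q, K, M, T

The last element of post-order is the root; it splits in-order into left and right subtrees.
Root W: left subtree has 2 nodes {A, D}, right has 5 {K, Q, M, E, T}.
  Root A: left subtree has 0 nodes { }, right has 1 {D}.
  Root E: left subtree has 3 nodes {K, Q, M}, right has 1 {T}.
    Root Q: left subtree has 1 node {K}, right has 1 {M}.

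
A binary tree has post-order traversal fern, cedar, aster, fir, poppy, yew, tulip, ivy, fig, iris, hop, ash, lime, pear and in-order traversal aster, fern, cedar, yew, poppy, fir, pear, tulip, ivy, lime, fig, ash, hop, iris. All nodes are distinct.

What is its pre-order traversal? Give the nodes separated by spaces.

The last element of post-order is the root; it splits in-order into left and right subtrees.
Root pear: left subtree has 6 nodes {aster, fern, cedar, yew, poppy, fir}, right has 7 {tulip, ivy, lime, fig, ash, hop, iris}.
  Root yew: left subtree has 3 nodes {aster, fern, cedar}, right has 2 {poppy, fir}.
    Root aster: left subtree has 0 nodes { }, right has 2 {fern, cedar}.
      Root cedar: left subtree has 1 node {fern}, right has 0 { }.
    Root poppy: left subtree has 0 nodes { }, right has 1 {fir}.
  Root lime: left subtree has 2 nodes {tulip, ivy}, right has 4 {fig, ash, hop, iris}.
    Root ivy: left subtree has 1 node {tulip}, right has 0 { }.
    Root ash: left subtree has 1 node {fig}, right has 2 {hop, iris}.
      Root hop: left subtree has 0 nodes { }, right has 1 {iris}.

pear yew aster cedar fern poppy fir lime ivy tulip ash fig hop iris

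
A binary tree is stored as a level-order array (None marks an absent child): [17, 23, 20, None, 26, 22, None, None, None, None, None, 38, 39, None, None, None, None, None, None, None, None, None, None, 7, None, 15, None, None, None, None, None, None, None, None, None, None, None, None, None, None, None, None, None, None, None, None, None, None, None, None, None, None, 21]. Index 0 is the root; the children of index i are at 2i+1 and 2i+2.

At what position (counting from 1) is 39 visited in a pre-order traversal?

8

Pre-order visits the node, then its left subtree, then its right subtree.
Visit 17.
At 17: go left to 23.
  Visit 23.
  At 23: no left child.
  At 23: go right to 26.
    26 is a leaf — visit 26.
At 17: go right to 20.
  Visit 20.
  At 20: go left to 22.
    Visit 22.
    At 22: go left to 38.
      Visit 38.
      At 38: go left to 7.
        7 is a leaf — visit 7.
      At 38: no right child.
    At 22: go right to 39.
      Visit 39.
      At 39: go left to 15.
        Visit 15.
        At 15: no left child.
        At 15: go right to 21.
          21 is a leaf — visit 21.
      At 39: no right child.
  At 20: no right child.
Full pre-order sequence: 17, 23, 26, 20, 22, 38, 7, 39, 15, 21.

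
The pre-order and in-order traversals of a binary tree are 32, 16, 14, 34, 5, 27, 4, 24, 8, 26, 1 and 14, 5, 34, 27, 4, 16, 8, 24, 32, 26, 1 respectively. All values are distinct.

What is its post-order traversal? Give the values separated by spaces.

The first element of pre-order is the root; it splits in-order into left and right subtrees.
Root 32: left subtree has 8 nodes {14, 5, 34, 27, 4, 16, 8, 24}, right has 2 {26, 1}.
  Root 16: left subtree has 5 nodes {14, 5, 34, 27, 4}, right has 2 {8, 24}.
    Root 14: left subtree has 0 nodes { }, right has 4 {5, 34, 27, 4}.
      Root 34: left subtree has 1 node {5}, right has 2 {27, 4}.
        Root 27: left subtree has 0 nodes { }, right has 1 {4}.
    Root 24: left subtree has 1 node {8}, right has 0 { }.
  Root 26: left subtree has 0 nodes { }, right has 1 {1}.

5 4 27 34 14 8 24 16 1 26 32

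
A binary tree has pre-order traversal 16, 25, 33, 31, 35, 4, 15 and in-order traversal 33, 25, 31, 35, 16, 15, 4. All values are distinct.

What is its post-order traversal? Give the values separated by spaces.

The first element of pre-order is the root; it splits in-order into left and right subtrees.
Root 16: left subtree has 4 nodes {33, 25, 31, 35}, right has 2 {15, 4}.
  Root 25: left subtree has 1 node {33}, right has 2 {31, 35}.
    Root 31: left subtree has 0 nodes { }, right has 1 {35}.
  Root 4: left subtree has 1 node {15}, right has 0 { }.

33 35 31 25 15 4 16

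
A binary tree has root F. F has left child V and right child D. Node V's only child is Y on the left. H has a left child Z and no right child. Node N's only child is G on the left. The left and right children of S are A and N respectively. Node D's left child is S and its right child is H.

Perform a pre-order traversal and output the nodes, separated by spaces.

F V Y D S A N G H Z

Pre-order visits the node, then its left subtree, then its right subtree.
Visit F.
At F: go left to V.
  Visit V.
  At V: go left to Y.
    Y is a leaf — visit Y.
  At V: no right child.
At F: go right to D.
  Visit D.
  At D: go left to S.
    Visit S.
    At S: go left to A.
      A is a leaf — visit A.
    At S: go right to N.
      Visit N.
      At N: go left to G.
        G is a leaf — visit G.
      At N: no right child.
  At D: go right to H.
    Visit H.
    At H: go left to Z.
      Z is a leaf — visit Z.
    At H: no right child.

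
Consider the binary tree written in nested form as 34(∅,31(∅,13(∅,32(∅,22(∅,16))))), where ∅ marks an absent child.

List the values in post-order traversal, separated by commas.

16, 22, 32, 13, 31, 34

Post-order visits the left subtree, then the right subtree, then the node.
At 34: no left child.
At 34: go right to 31.
  At 31: no left child.
  At 31: go right to 13.
    At 13: no left child.
    At 13: go right to 32.
      At 32: no left child.
      At 32: go right to 22.
        At 22: no left child.
        At 22: go right to 16.
          16 is a leaf — visit 16.
        Visit 22.
      Visit 32.
    Visit 13.
  Visit 31.
Visit 34.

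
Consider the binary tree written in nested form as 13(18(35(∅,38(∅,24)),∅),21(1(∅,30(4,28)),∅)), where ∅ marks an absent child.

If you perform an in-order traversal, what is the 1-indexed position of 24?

In-order visits the left subtree, then the node, then the right subtree.
At 13: go left to 18.
  At 18: go left to 35.
    At 35: no left child.
    Visit 35.
    At 35: go right to 38.
      At 38: no left child.
      Visit 38.
      At 38: go right to 24.
        24 is a leaf — visit 24.
  Visit 18.
  At 18: no right child.
Visit 13.
At 13: go right to 21.
  At 21: go left to 1.
    At 1: no left child.
    Visit 1.
    At 1: go right to 30.
      At 30: go left to 4.
        4 is a leaf — visit 4.
      Visit 30.
      At 30: go right to 28.
        28 is a leaf — visit 28.
  Visit 21.
  At 21: no right child.
Full in-order sequence: 35, 38, 24, 18, 13, 1, 4, 30, 28, 21.

3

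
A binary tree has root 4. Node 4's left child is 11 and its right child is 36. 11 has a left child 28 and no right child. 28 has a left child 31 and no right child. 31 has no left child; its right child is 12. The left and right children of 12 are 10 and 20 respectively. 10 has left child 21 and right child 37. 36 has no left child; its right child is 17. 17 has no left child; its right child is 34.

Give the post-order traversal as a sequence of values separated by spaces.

21 37 10 20 12 31 28 11 34 17 36 4

Post-order visits the left subtree, then the right subtree, then the node.
At 4: go left to 11.
  At 11: go left to 28.
    At 28: go left to 31.
      At 31: no left child.
      At 31: go right to 12.
        At 12: go left to 10.
          At 10: go left to 21.
            21 is a leaf — visit 21.
          At 10: go right to 37.
            37 is a leaf — visit 37.
          Visit 10.
        At 12: go right to 20.
          20 is a leaf — visit 20.
        Visit 12.
      Visit 31.
    At 28: no right child.
    Visit 28.
  At 11: no right child.
  Visit 11.
At 4: go right to 36.
  At 36: no left child.
  At 36: go right to 17.
    At 17: no left child.
    At 17: go right to 34.
      34 is a leaf — visit 34.
    Visit 17.
  Visit 36.
Visit 4.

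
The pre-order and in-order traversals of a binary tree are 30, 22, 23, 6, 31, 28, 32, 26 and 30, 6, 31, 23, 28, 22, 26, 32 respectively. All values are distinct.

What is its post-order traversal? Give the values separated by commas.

31, 6, 28, 23, 26, 32, 22, 30

The first element of pre-order is the root; it splits in-order into left and right subtrees.
Root 30: left subtree has 0 nodes { }, right has 7 {6, 31, 23, 28, 22, 26, 32}.
  Root 22: left subtree has 4 nodes {6, 31, 23, 28}, right has 2 {26, 32}.
    Root 23: left subtree has 2 nodes {6, 31}, right has 1 {28}.
      Root 6: left subtree has 0 nodes { }, right has 1 {31}.
    Root 32: left subtree has 1 node {26}, right has 0 { }.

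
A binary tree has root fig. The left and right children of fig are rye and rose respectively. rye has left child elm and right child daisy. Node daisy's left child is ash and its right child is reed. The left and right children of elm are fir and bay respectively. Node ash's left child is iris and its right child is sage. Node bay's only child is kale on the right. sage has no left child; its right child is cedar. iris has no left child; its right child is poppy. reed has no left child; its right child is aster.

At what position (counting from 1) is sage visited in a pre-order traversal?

Pre-order visits the node, then its left subtree, then its right subtree.
Visit fig.
At fig: go left to rye.
  Visit rye.
  At rye: go left to elm.
    Visit elm.
    At elm: go left to fir.
      fir is a leaf — visit fir.
    At elm: go right to bay.
      Visit bay.
      At bay: no left child.
      At bay: go right to kale.
        kale is a leaf — visit kale.
  At rye: go right to daisy.
    Visit daisy.
    At daisy: go left to ash.
      Visit ash.
      At ash: go left to iris.
        Visit iris.
        At iris: no left child.
        At iris: go right to poppy.
          poppy is a leaf — visit poppy.
      At ash: go right to sage.
        Visit sage.
        At sage: no left child.
        At sage: go right to cedar.
          cedar is a leaf — visit cedar.
    At daisy: go right to reed.
      Visit reed.
      At reed: no left child.
      At reed: go right to aster.
        aster is a leaf — visit aster.
At fig: go right to rose.
  rose is a leaf — visit rose.
Full pre-order sequence: fig, rye, elm, fir, bay, kale, daisy, ash, iris, poppy, sage, cedar, reed, aster, rose.

11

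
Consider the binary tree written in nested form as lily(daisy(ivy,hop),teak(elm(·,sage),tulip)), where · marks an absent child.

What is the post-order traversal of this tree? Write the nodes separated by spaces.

ivy hop daisy sage elm tulip teak lily

Post-order visits the left subtree, then the right subtree, then the node.
At lily: go left to daisy.
  At daisy: go left to ivy.
    ivy is a leaf — visit ivy.
  At daisy: go right to hop.
    hop is a leaf — visit hop.
  Visit daisy.
At lily: go right to teak.
  At teak: go left to elm.
    At elm: no left child.
    At elm: go right to sage.
      sage is a leaf — visit sage.
    Visit elm.
  At teak: go right to tulip.
    tulip is a leaf — visit tulip.
  Visit teak.
Visit lily.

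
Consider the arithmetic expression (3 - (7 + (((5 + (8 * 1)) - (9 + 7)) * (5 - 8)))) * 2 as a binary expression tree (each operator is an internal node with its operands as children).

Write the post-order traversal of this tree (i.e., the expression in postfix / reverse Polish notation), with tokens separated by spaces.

3 7 5 8 1 * + 9 7 + - 5 8 - * + - 2 *

Post-order on an expression tree gives postfix notation: for each operator, emit left operand, right operand, then the operator.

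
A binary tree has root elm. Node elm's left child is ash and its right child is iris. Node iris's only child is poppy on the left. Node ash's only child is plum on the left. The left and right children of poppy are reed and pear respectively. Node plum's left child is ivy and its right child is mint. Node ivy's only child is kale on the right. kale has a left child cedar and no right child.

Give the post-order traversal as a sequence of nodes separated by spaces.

Post-order visits the left subtree, then the right subtree, then the node.
At elm: go left to ash.
  At ash: go left to plum.
    At plum: go left to ivy.
      At ivy: no left child.
      At ivy: go right to kale.
        At kale: go left to cedar.
          cedar is a leaf — visit cedar.
        At kale: no right child.
        Visit kale.
      Visit ivy.
    At plum: go right to mint.
      mint is a leaf — visit mint.
    Visit plum.
  At ash: no right child.
  Visit ash.
At elm: go right to iris.
  At iris: go left to poppy.
    At poppy: go left to reed.
      reed is a leaf — visit reed.
    At poppy: go right to pear.
      pear is a leaf — visit pear.
    Visit poppy.
  At iris: no right child.
  Visit iris.
Visit elm.

cedar kale ivy mint plum ash reed pear poppy iris elm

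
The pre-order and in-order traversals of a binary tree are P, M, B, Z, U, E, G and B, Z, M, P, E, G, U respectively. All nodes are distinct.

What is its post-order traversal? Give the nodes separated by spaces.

Z B M G E U P

The first element of pre-order is the root; it splits in-order into left and right subtrees.
Root P: left subtree has 3 nodes {B, Z, M}, right has 3 {E, G, U}.
  Root M: left subtree has 2 nodes {B, Z}, right has 0 { }.
    Root B: left subtree has 0 nodes { }, right has 1 {Z}.
  Root U: left subtree has 2 nodes {E, G}, right has 0 { }.
    Root E: left subtree has 0 nodes { }, right has 1 {G}.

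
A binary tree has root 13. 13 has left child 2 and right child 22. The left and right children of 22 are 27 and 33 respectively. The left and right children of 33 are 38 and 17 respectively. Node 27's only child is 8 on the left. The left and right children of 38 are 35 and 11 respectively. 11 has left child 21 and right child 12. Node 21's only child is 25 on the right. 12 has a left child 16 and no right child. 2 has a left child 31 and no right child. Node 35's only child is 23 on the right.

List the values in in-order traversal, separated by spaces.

31 2 13 8 27 22 35 23 38 21 25 11 16 12 33 17

In-order visits the left subtree, then the node, then the right subtree.
At 13: go left to 2.
  At 2: go left to 31.
    31 is a leaf — visit 31.
  Visit 2.
  At 2: no right child.
Visit 13.
At 13: go right to 22.
  At 22: go left to 27.
    At 27: go left to 8.
      8 is a leaf — visit 8.
    Visit 27.
    At 27: no right child.
  Visit 22.
  At 22: go right to 33.
    At 33: go left to 38.
      At 38: go left to 35.
        At 35: no left child.
        Visit 35.
        At 35: go right to 23.
          23 is a leaf — visit 23.
      Visit 38.
      At 38: go right to 11.
        At 11: go left to 21.
          At 21: no left child.
          Visit 21.
          At 21: go right to 25.
            25 is a leaf — visit 25.
        Visit 11.
        At 11: go right to 12.
          At 12: go left to 16.
            16 is a leaf — visit 16.
          Visit 12.
          At 12: no right child.
    Visit 33.
    At 33: go right to 17.
      17 is a leaf — visit 17.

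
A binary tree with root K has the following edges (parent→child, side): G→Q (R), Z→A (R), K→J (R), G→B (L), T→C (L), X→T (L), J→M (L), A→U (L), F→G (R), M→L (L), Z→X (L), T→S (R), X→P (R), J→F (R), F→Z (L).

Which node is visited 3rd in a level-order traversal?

Level-order visits nodes level by level from the root, left to right within each level.
Level 0: K
Level 1: J
Level 2: M, F
Level 3: L, Z, G
Level 4: X, A, B, Q
Level 5: T, P, U
Level 6: C, S
Full level-order sequence: K, J, M, F, L, Z, G, X, A, B, Q, T, P, U, C, S.

M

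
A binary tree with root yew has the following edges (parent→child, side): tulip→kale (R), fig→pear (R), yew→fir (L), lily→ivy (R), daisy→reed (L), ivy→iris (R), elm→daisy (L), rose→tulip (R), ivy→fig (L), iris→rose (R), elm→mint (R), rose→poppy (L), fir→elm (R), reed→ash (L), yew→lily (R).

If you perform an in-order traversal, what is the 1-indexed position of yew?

7

In-order visits the left subtree, then the node, then the right subtree.
At yew: go left to fir.
  At fir: no left child.
  Visit fir.
  At fir: go right to elm.
    At elm: go left to daisy.
      At daisy: go left to reed.
        At reed: go left to ash.
          ash is a leaf — visit ash.
        Visit reed.
        At reed: no right child.
      Visit daisy.
      At daisy: no right child.
    Visit elm.
    At elm: go right to mint.
      mint is a leaf — visit mint.
Visit yew.
At yew: go right to lily.
  At lily: no left child.
  Visit lily.
  At lily: go right to ivy.
    At ivy: go left to fig.
      At fig: no left child.
      Visit fig.
      At fig: go right to pear.
        pear is a leaf — visit pear.
    Visit ivy.
    At ivy: go right to iris.
      At iris: no left child.
      Visit iris.
      At iris: go right to rose.
        At rose: go left to poppy.
          poppy is a leaf — visit poppy.
        Visit rose.
        At rose: go right to tulip.
          At tulip: no left child.
          Visit tulip.
          At tulip: go right to kale.
            kale is a leaf — visit kale.
Full in-order sequence: fir, ash, reed, daisy, elm, mint, yew, lily, fig, pear, ivy, iris, poppy, rose, tulip, kale.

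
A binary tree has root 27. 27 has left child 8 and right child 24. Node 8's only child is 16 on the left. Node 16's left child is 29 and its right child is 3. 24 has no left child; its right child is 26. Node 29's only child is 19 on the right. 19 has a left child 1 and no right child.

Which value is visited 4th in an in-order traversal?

16

In-order visits the left subtree, then the node, then the right subtree.
At 27: go left to 8.
  At 8: go left to 16.
    At 16: go left to 29.
      At 29: no left child.
      Visit 29.
      At 29: go right to 19.
        At 19: go left to 1.
          1 is a leaf — visit 1.
        Visit 19.
        At 19: no right child.
    Visit 16.
    At 16: go right to 3.
      3 is a leaf — visit 3.
  Visit 8.
  At 8: no right child.
Visit 27.
At 27: go right to 24.
  At 24: no left child.
  Visit 24.
  At 24: go right to 26.
    26 is a leaf — visit 26.
Full in-order sequence: 29, 1, 19, 16, 3, 8, 27, 24, 26.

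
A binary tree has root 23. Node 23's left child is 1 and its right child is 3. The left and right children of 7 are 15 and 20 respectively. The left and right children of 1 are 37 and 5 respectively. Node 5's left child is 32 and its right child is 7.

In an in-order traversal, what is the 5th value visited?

15

In-order visits the left subtree, then the node, then the right subtree.
At 23: go left to 1.
  At 1: go left to 37.
    37 is a leaf — visit 37.
  Visit 1.
  At 1: go right to 5.
    At 5: go left to 32.
      32 is a leaf — visit 32.
    Visit 5.
    At 5: go right to 7.
      At 7: go left to 15.
        15 is a leaf — visit 15.
      Visit 7.
      At 7: go right to 20.
        20 is a leaf — visit 20.
Visit 23.
At 23: go right to 3.
  3 is a leaf — visit 3.
Full in-order sequence: 37, 1, 32, 5, 15, 7, 20, 23, 3.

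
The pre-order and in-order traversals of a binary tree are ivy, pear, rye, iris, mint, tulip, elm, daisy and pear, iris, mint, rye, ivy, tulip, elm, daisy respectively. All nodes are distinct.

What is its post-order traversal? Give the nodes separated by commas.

mint, iris, rye, pear, daisy, elm, tulip, ivy

The first element of pre-order is the root; it splits in-order into left and right subtrees.
Root ivy: left subtree has 4 nodes {pear, iris, mint, rye}, right has 3 {tulip, elm, daisy}.
  Root pear: left subtree has 0 nodes { }, right has 3 {iris, mint, rye}.
    Root rye: left subtree has 2 nodes {iris, mint}, right has 0 { }.
      Root iris: left subtree has 0 nodes { }, right has 1 {mint}.
  Root tulip: left subtree has 0 nodes { }, right has 2 {elm, daisy}.
    Root elm: left subtree has 0 nodes { }, right has 1 {daisy}.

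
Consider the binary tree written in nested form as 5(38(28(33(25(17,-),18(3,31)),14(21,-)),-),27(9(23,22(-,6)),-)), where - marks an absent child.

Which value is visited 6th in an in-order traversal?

In-order visits the left subtree, then the node, then the right subtree.
At 5: go left to 38.
  At 38: go left to 28.
    At 28: go left to 33.
      At 33: go left to 25.
        At 25: go left to 17.
          17 is a leaf — visit 17.
        Visit 25.
        At 25: no right child.
      Visit 33.
      At 33: go right to 18.
        At 18: go left to 3.
          3 is a leaf — visit 3.
        Visit 18.
        At 18: go right to 31.
          31 is a leaf — visit 31.
    Visit 28.
    At 28: go right to 14.
      At 14: go left to 21.
        21 is a leaf — visit 21.
      Visit 14.
      At 14: no right child.
  Visit 38.
  At 38: no right child.
Visit 5.
At 5: go right to 27.
  At 27: go left to 9.
    At 9: go left to 23.
      23 is a leaf — visit 23.
    Visit 9.
    At 9: go right to 22.
      At 22: no left child.
      Visit 22.
      At 22: go right to 6.
        6 is a leaf — visit 6.
  Visit 27.
  At 27: no right child.
Full in-order sequence: 17, 25, 33, 3, 18, 31, 28, 21, 14, 38, 5, 23, 9, 22, 6, 27.

31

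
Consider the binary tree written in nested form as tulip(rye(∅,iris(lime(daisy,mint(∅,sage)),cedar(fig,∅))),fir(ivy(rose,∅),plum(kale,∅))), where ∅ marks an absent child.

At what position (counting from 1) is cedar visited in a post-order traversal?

6

Post-order visits the left subtree, then the right subtree, then the node.
At tulip: go left to rye.
  At rye: no left child.
  At rye: go right to iris.
    At iris: go left to lime.
      At lime: go left to daisy.
        daisy is a leaf — visit daisy.
      At lime: go right to mint.
        At mint: no left child.
        At mint: go right to sage.
          sage is a leaf — visit sage.
        Visit mint.
      Visit lime.
    At iris: go right to cedar.
      At cedar: go left to fig.
        fig is a leaf — visit fig.
      At cedar: no right child.
      Visit cedar.
    Visit iris.
  Visit rye.
At tulip: go right to fir.
  At fir: go left to ivy.
    At ivy: go left to rose.
      rose is a leaf — visit rose.
    At ivy: no right child.
    Visit ivy.
  At fir: go right to plum.
    At plum: go left to kale.
      kale is a leaf — visit kale.
    At plum: no right child.
    Visit plum.
  Visit fir.
Visit tulip.
Full post-order sequence: daisy, sage, mint, lime, fig, cedar, iris, rye, rose, ivy, kale, plum, fir, tulip.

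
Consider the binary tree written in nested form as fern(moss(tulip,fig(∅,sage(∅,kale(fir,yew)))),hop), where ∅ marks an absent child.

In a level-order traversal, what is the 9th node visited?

Level-order visits nodes level by level from the root, left to right within each level.
Level 0: fern
Level 1: moss, hop
Level 2: tulip, fig
Level 3: sage
Level 4: kale
Level 5: fir, yew
Full level-order sequence: fern, moss, hop, tulip, fig, sage, kale, fir, yew.

yew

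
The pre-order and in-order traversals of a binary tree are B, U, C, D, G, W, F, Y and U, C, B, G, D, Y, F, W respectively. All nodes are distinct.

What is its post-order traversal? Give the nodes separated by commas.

The first element of pre-order is the root; it splits in-order into left and right subtrees.
Root B: left subtree has 2 nodes {U, C}, right has 5 {G, D, Y, F, W}.
  Root U: left subtree has 0 nodes { }, right has 1 {C}.
  Root D: left subtree has 1 node {G}, right has 3 {Y, F, W}.
    Root W: left subtree has 2 nodes {Y, F}, right has 0 { }.
      Root F: left subtree has 1 node {Y}, right has 0 { }.

C, U, G, Y, F, W, D, B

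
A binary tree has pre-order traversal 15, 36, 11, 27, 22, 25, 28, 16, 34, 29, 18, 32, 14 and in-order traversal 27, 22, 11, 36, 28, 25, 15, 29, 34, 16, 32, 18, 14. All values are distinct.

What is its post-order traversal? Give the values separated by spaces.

The first element of pre-order is the root; it splits in-order into left and right subtrees.
Root 15: left subtree has 6 nodes {27, 22, 11, 36, 28, 25}, right has 6 {29, 34, 16, 32, 18, 14}.
  Root 36: left subtree has 3 nodes {27, 22, 11}, right has 2 {28, 25}.
    Root 11: left subtree has 2 nodes {27, 22}, right has 0 { }.
      Root 27: left subtree has 0 nodes { }, right has 1 {22}.
    Root 25: left subtree has 1 node {28}, right has 0 { }.
  Root 16: left subtree has 2 nodes {29, 34}, right has 3 {32, 18, 14}.
    Root 34: left subtree has 1 node {29}, right has 0 { }.
    Root 18: left subtree has 1 node {32}, right has 1 {14}.

22 27 11 28 25 36 29 34 32 14 18 16 15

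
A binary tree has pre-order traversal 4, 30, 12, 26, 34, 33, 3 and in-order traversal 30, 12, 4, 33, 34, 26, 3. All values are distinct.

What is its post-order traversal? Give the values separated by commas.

The first element of pre-order is the root; it splits in-order into left and right subtrees.
Root 4: left subtree has 2 nodes {30, 12}, right has 4 {33, 34, 26, 3}.
  Root 30: left subtree has 0 nodes { }, right has 1 {12}.
  Root 26: left subtree has 2 nodes {33, 34}, right has 1 {3}.
    Root 34: left subtree has 1 node {33}, right has 0 { }.

12, 30, 33, 34, 3, 26, 4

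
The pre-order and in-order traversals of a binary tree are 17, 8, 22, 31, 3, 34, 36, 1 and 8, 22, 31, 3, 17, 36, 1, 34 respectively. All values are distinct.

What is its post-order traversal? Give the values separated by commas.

The first element of pre-order is the root; it splits in-order into left and right subtrees.
Root 17: left subtree has 4 nodes {8, 22, 31, 3}, right has 3 {36, 1, 34}.
  Root 8: left subtree has 0 nodes { }, right has 3 {22, 31, 3}.
    Root 22: left subtree has 0 nodes { }, right has 2 {31, 3}.
      Root 31: left subtree has 0 nodes { }, right has 1 {3}.
  Root 34: left subtree has 2 nodes {36, 1}, right has 0 { }.
    Root 36: left subtree has 0 nodes { }, right has 1 {1}.

3, 31, 22, 8, 1, 36, 34, 17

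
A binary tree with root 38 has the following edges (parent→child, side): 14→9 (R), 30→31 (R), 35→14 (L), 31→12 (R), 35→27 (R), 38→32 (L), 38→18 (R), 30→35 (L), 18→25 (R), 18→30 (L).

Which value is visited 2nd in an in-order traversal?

In-order visits the left subtree, then the node, then the right subtree.
At 38: go left to 32.
  32 is a leaf — visit 32.
Visit 38.
At 38: go right to 18.
  At 18: go left to 30.
    At 30: go left to 35.
      At 35: go left to 14.
        At 14: no left child.
        Visit 14.
        At 14: go right to 9.
          9 is a leaf — visit 9.
      Visit 35.
      At 35: go right to 27.
        27 is a leaf — visit 27.
    Visit 30.
    At 30: go right to 31.
      At 31: no left child.
      Visit 31.
      At 31: go right to 12.
        12 is a leaf — visit 12.
  Visit 18.
  At 18: go right to 25.
    25 is a leaf — visit 25.
Full in-order sequence: 32, 38, 14, 9, 35, 27, 30, 31, 12, 18, 25.

38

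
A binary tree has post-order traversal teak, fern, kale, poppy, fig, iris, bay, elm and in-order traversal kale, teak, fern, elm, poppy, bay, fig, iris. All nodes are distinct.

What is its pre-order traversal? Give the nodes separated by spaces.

The last element of post-order is the root; it splits in-order into left and right subtrees.
Root elm: left subtree has 3 nodes {kale, teak, fern}, right has 4 {poppy, bay, fig, iris}.
  Root kale: left subtree has 0 nodes { }, right has 2 {teak, fern}.
    Root fern: left subtree has 1 node {teak}, right has 0 { }.
  Root bay: left subtree has 1 node {poppy}, right has 2 {fig, iris}.
    Root iris: left subtree has 1 node {fig}, right has 0 { }.

elm kale fern teak bay poppy iris fig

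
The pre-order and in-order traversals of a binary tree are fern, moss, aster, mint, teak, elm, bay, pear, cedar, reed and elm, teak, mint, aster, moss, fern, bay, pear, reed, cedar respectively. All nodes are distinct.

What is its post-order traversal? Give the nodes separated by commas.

elm, teak, mint, aster, moss, reed, cedar, pear, bay, fern

The first element of pre-order is the root; it splits in-order into left and right subtrees.
Root fern: left subtree has 5 nodes {elm, teak, mint, aster, moss}, right has 4 {bay, pear, reed, cedar}.
  Root moss: left subtree has 4 nodes {elm, teak, mint, aster}, right has 0 { }.
    Root aster: left subtree has 3 nodes {elm, teak, mint}, right has 0 { }.
      Root mint: left subtree has 2 nodes {elm, teak}, right has 0 { }.
        Root teak: left subtree has 1 node {elm}, right has 0 { }.
  Root bay: left subtree has 0 nodes { }, right has 3 {pear, reed, cedar}.
    Root pear: left subtree has 0 nodes { }, right has 2 {reed, cedar}.
      Root cedar: left subtree has 1 node {reed}, right has 0 { }.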